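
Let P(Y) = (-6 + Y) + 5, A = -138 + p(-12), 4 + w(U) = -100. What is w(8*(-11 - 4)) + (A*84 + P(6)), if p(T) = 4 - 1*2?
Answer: -11523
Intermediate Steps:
p(T) = 2 (p(T) = 4 - 2 = 2)
w(U) = -104 (w(U) = -4 - 100 = -104)
A = -136 (A = -138 + 2 = -136)
P(Y) = -1 + Y
w(8*(-11 - 4)) + (A*84 + P(6)) = -104 + (-136*84 + (-1 + 6)) = -104 + (-11424 + 5) = -104 - 11419 = -11523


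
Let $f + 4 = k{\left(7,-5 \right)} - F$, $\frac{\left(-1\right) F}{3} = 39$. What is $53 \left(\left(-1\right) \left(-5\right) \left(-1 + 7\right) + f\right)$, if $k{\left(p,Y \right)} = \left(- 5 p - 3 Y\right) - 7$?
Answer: $6148$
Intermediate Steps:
$k{\left(p,Y \right)} = -7 - 5 p - 3 Y$
$F = -117$ ($F = \left(-3\right) 39 = -117$)
$f = 86$ ($f = -4 - -90 = -4 + \left(\left(-7 - 35 + 15\right) + 117\right) = -4 + \left(-27 + 117\right) = -4 + 90 = 86$)
$53 \left(\left(-1\right) \left(-5\right) \left(-1 + 7\right) + f\right) = 53 \left(\left(-1\right) \left(-5\right) \left(-1 + 7\right) + 86\right) = 53 \left(5 \cdot 6 + 86\right) = 53 \left(30 + 86\right) = 53 \cdot 116 = 6148$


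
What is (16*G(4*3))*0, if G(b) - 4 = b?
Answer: 0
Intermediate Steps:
G(b) = 4 + b
(16*G(4*3))*0 = (16*(4 + 4*3))*0 = (16*(4 + 12))*0 = (16*16)*0 = 256*0 = 0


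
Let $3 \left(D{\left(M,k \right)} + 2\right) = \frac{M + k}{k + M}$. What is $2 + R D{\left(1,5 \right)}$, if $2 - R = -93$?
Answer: $- \frac{469}{3} \approx -156.33$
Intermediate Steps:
$R = 95$ ($R = 2 - -93 = 2 + 93 = 95$)
$D{\left(M,k \right)} = - \frac{5}{3}$ ($D{\left(M,k \right)} = -2 + \frac{\left(M + k\right) \frac{1}{k + M}}{3} = -2 + \frac{\left(M + k\right) \frac{1}{M + k}}{3} = -2 + \frac{1}{3} \cdot 1 = -2 + \frac{1}{3} = - \frac{5}{3}$)
$2 + R D{\left(1,5 \right)} = 2 + 95 \left(- \frac{5}{3}\right) = 2 - \frac{475}{3} = - \frac{469}{3}$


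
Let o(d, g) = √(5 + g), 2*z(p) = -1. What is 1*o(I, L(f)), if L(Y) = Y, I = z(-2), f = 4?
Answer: 3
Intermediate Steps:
z(p) = -½ (z(p) = (½)*(-1) = -½)
I = -½ ≈ -0.50000
1*o(I, L(f)) = 1*√(5 + 4) = 1*√9 = 1*3 = 3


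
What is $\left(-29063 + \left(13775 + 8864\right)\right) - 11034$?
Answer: $-17458$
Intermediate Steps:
$\left(-29063 + \left(13775 + 8864\right)\right) - 11034 = \left(-29063 + 22639\right) - 11034 = -6424 - 11034 = -17458$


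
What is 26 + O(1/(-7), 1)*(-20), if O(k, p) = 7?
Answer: -114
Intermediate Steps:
26 + O(1/(-7), 1)*(-20) = 26 + 7*(-20) = 26 - 140 = -114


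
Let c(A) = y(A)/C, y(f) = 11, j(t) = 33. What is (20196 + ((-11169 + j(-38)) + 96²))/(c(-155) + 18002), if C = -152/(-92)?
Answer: 694488/684329 ≈ 1.0148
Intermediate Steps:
C = 38/23 (C = -152*(-1/92) = 38/23 ≈ 1.6522)
c(A) = 253/38 (c(A) = 11/(38/23) = 11*(23/38) = 253/38)
(20196 + ((-11169 + j(-38)) + 96²))/(c(-155) + 18002) = (20196 + ((-11169 + 33) + 96²))/(253/38 + 18002) = (20196 + (-11136 + 9216))/(684329/38) = (20196 - 1920)*(38/684329) = 18276*(38/684329) = 694488/684329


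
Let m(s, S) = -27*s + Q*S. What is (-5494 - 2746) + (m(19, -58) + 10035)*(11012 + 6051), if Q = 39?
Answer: 123869140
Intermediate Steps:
m(s, S) = -27*s + 39*S
(-5494 - 2746) + (m(19, -58) + 10035)*(11012 + 6051) = (-5494 - 2746) + ((-27*19 + 39*(-58)) + 10035)*(11012 + 6051) = -8240 + ((-513 - 2262) + 10035)*17063 = -8240 + (-2775 + 10035)*17063 = -8240 + 7260*17063 = -8240 + 123877380 = 123869140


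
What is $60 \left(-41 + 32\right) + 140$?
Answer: $-400$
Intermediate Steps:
$60 \left(-41 + 32\right) + 140 = 60 \left(-9\right) + 140 = -540 + 140 = -400$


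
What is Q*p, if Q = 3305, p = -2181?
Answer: -7208205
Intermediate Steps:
Q*p = 3305*(-2181) = -7208205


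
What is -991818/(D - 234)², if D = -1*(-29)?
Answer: -991818/42025 ≈ -23.601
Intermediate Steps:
D = 29
-991818/(D - 234)² = -991818/(29 - 234)² = -991818/((-205)²) = -991818/42025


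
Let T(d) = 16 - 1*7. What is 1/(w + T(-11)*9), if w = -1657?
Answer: -1/1576 ≈ -0.00063452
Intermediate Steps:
T(d) = 9 (T(d) = 16 - 7 = 9)
1/(w + T(-11)*9) = 1/(-1657 + 9*9) = 1/(-1657 + 81) = 1/(-1576) = -1/1576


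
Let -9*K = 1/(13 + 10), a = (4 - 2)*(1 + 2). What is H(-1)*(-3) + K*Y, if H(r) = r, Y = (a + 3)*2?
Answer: 67/23 ≈ 2.9130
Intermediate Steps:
a = 6 (a = 2*3 = 6)
Y = 18 (Y = (6 + 3)*2 = 9*2 = 18)
K = -1/207 (K = -1/(9*(13 + 10)) = -1/9/23 = -1/9*1/23 = -1/207 ≈ -0.0048309)
H(-1)*(-3) + K*Y = -1*(-3) - 1/207*18 = 3 - 2/23 = 67/23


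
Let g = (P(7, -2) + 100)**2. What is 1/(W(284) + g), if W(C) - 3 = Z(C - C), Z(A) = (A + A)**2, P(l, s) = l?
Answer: 1/11452 ≈ 8.7321e-5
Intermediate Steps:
g = 11449 (g = (7 + 100)**2 = 107**2 = 11449)
Z(A) = 4*A**2 (Z(A) = (2*A)**2 = 4*A**2)
W(C) = 3 (W(C) = 3 + 4*(C - C)**2 = 3 + 4*0**2 = 3 + 4*0 = 3 + 0 = 3)
1/(W(284) + g) = 1/(3 + 11449) = 1/11452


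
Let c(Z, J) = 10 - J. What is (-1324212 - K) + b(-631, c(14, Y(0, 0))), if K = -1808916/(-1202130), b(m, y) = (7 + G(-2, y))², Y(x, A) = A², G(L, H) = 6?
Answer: -265278936751/200355 ≈ -1.3240e+6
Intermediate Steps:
b(m, y) = 169 (b(m, y) = (7 + 6)² = 13² = 169)
K = 301486/200355 (K = -1808916*(-1/1202130) = 301486/200355 ≈ 1.5048)
(-1324212 - K) + b(-631, c(14, Y(0, 0))) = (-1324212 - 1*301486/200355) + 169 = (-1324212 - 301486/200355) + 169 = -265312796746/200355 + 169 = -265278936751/200355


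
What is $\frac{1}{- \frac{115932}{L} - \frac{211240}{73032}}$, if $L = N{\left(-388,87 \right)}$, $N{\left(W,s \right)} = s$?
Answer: $- \frac{264741}{353546821} \approx -0.00074881$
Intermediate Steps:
$L = 87$
$\frac{1}{- \frac{115932}{L} - \frac{211240}{73032}} = \frac{1}{- \frac{115932}{87} - \frac{211240}{73032}} = \frac{1}{\left(-115932\right) \frac{1}{87} - \frac{26405}{9129}} = \frac{1}{- \frac{38644}{29} - \frac{26405}{9129}} = \frac{1}{- \frac{353546821}{264741}} = - \frac{264741}{353546821}$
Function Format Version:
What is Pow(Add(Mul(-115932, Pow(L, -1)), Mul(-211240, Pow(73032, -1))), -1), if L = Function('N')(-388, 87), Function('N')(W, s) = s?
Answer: Rational(-264741, 353546821) ≈ -0.00074881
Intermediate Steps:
L = 87
Pow(Add(Mul(-115932, Pow(L, -1)), Mul(-211240, Pow(73032, -1))), -1) = Pow(Add(Mul(-115932, Pow(87, -1)), Mul(-211240, Pow(73032, -1))), -1) = Pow(Add(Mul(-115932, Rational(1, 87)), Mul(-211240, Rational(1, 73032))), -1) = Pow(Add(Rational(-38644, 29), Rational(-26405, 9129)), -1) = Pow(Rational(-353546821, 264741), -1) = Rational(-264741, 353546821)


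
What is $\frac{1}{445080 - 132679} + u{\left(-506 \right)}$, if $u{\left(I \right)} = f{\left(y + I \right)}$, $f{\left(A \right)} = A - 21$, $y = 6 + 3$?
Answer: $- \frac{161823717}{312401} \approx -518.0$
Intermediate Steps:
$y = 9$
$f{\left(A \right)} = -21 + A$
$u{\left(I \right)} = -12 + I$ ($u{\left(I \right)} = -21 + \left(9 + I\right) = -12 + I$)
$\frac{1}{445080 - 132679} + u{\left(-506 \right)} = \frac{1}{445080 - 132679} - 518 = \frac{1}{312401} - 518 = - \frac{161823717}{312401}$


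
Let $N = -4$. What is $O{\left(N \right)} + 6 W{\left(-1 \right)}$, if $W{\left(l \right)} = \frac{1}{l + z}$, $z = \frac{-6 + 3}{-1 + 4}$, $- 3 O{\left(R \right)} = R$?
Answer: $- \frac{5}{3} \approx -1.6667$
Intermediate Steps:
$O{\left(R \right)} = - \frac{R}{3}$
$z = -1$ ($z = - \frac{3}{3} = \left(-3\right) \frac{1}{3} = -1$)
$W{\left(l \right)} = \frac{1}{-1 + l}$ ($W{\left(l \right)} = \frac{1}{l - 1} = \frac{1}{-1 + l}$)
$O{\left(N \right)} + 6 W{\left(-1 \right)} = \left(- \frac{1}{3}\right) \left(-4\right) + \frac{6}{-1 - 1} = \frac{4}{3} + \frac{6}{-2} = \frac{4}{3} + 6 \left(- \frac{1}{2}\right) = \frac{4}{3} - 3 = - \frac{5}{3}$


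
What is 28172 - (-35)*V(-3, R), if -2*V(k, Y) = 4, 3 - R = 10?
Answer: 28102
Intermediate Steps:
R = -7 (R = 3 - 1*10 = 3 - 10 = -7)
V(k, Y) = -2 (V(k, Y) = -½*4 = -2)
28172 - (-35)*V(-3, R) = 28172 - (-35)*(-2) = 28172 - 1*70 = 28172 - 70 = 28102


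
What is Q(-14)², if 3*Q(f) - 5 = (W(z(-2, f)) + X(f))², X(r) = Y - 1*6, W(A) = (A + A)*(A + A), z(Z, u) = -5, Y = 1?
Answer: 9060100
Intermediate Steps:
W(A) = 4*A² (W(A) = (2*A)*(2*A) = 4*A²)
X(r) = -5 (X(r) = 1 - 1*6 = 1 - 6 = -5)
Q(f) = 3010 (Q(f) = 5/3 + (4*(-5)² - 5)²/3 = 5/3 + (4*25 - 5)²/3 = 5/3 + (100 - 5)²/3 = 5/3 + (⅓)*95² = 5/3 + (⅓)*9025 = 5/3 + 9025/3 = 3010)
Q(-14)² = 3010² = 9060100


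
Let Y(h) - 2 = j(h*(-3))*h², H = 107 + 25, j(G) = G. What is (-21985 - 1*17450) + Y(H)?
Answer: -6939337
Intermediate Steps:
H = 132
Y(h) = 2 - 3*h³ (Y(h) = 2 + (h*(-3))*h² = 2 + (-3*h)*h² = 2 - 3*h³)
(-21985 - 1*17450) + Y(H) = (-21985 - 1*17450) + (2 - 3*132³) = (-21985 - 17450) + (2 - 3*2299968) = -39435 + (2 - 6899904) = -39435 - 6899902 = -6939337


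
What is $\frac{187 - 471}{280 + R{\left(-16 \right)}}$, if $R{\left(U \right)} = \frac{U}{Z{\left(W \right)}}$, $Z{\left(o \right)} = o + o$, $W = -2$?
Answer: $-1$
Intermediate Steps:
$Z{\left(o \right)} = 2 o$
$R{\left(U \right)} = - \frac{U}{4}$ ($R{\left(U \right)} = \frac{U}{2 \left(-2\right)} = \frac{U}{-4} = U \left(- \frac{1}{4}\right) = - \frac{U}{4}$)
$\frac{187 - 471}{280 + R{\left(-16 \right)}} = \frac{187 - 471}{280 - -4} = - \frac{284}{280 + 4} = - \frac{284}{284} = \left(-284\right) \frac{1}{284} = -1$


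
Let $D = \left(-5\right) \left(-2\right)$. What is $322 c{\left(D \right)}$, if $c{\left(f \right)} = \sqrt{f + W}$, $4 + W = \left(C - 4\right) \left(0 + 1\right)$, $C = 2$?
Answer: $644$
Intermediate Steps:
$D = 10$
$W = -6$ ($W = -4 + \left(2 - 4\right) \left(0 + 1\right) = -4 - 2 = -6$)
$c{\left(f \right)} = \sqrt{-6 + f}$ ($c{\left(f \right)} = \sqrt{f - 6} = \sqrt{-6 + f}$)
$322 c{\left(D \right)} = 322 \sqrt{-6 + 10} = 322 \sqrt{4} = 322 \cdot 2 = 644$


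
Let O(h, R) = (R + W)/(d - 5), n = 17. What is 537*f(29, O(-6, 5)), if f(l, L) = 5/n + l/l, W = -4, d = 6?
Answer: 11814/17 ≈ 694.94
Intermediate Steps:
O(h, R) = -4 + R (O(h, R) = (R - 4)/(6 - 5) = (-4 + R)/1 = (-4 + R)*1 = -4 + R)
f(l, L) = 22/17 (f(l, L) = 5/17 + l/l = 5*(1/17) + 1 = 5/17 + 1 = 22/17)
537*f(29, O(-6, 5)) = 537*(22/17) = 11814/17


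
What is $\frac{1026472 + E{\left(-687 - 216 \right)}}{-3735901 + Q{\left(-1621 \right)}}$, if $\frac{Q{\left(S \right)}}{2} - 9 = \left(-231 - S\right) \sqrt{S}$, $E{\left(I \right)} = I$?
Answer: $- \frac{3831405792427}{13969349526089} - \frac{2851081820 i \sqrt{1621}}{13969349526089} \approx -0.27427 - 0.0082172 i$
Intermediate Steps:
$Q{\left(S \right)} = 18 + 2 \sqrt{S} \left(-231 - S\right)$ ($Q{\left(S \right)} = 18 + 2 \left(-231 - S\right) \sqrt{S} = 18 + 2 \sqrt{S} \left(-231 - S\right)$)
$\frac{1026472 + E{\left(-687 - 216 \right)}}{-3735901 + Q{\left(-1621 \right)}} = \frac{1026472 - 903}{-3735901 - \left(-18 - 3242 i \sqrt{1621} + 462 i \sqrt{1621}\right)} = \frac{1026472 - 903}{-3735901 - \left(-18 + 462 i \sqrt{1621} + 2 \left(-1621\right) i \sqrt{1621}\right)} = \frac{1026472 - 903}{-3735901 + \left(18 - 462 i \sqrt{1621} + 3242 i \sqrt{1621}\right)} = \frac{1025569}{-3735901 + \left(18 + 2780 i \sqrt{1621}\right)} = \frac{1025569}{-3735883 + 2780 i \sqrt{1621}}$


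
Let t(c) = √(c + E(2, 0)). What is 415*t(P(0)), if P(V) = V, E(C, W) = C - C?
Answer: 0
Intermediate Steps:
E(C, W) = 0
t(c) = √c (t(c) = √(c + 0) = √c)
415*t(P(0)) = 415*√0 = 415*0 = 0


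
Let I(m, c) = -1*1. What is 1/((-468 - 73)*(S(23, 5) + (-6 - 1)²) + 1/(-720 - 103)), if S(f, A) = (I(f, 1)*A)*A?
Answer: -823/10685833 ≈ -7.7018e-5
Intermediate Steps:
I(m, c) = -1
S(f, A) = -A² (S(f, A) = (-A)*A = -A²)
1/((-468 - 73)*(S(23, 5) + (-6 - 1)²) + 1/(-720 - 103)) = 1/((-468 - 73)*(-1*5² + (-6 - 1)²) + 1/(-720 - 103)) = 1/(-541*(-1*25 + (-7)²) + 1/(-823)) = 1/(-541*(-25 + 49) - 1/823) = 1/(-541*24 - 1/823) = 1/(-12984 - 1/823) = 1/(-10685833/823) = -823/10685833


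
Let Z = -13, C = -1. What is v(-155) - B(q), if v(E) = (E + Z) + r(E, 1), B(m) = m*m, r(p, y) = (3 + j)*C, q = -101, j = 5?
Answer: -10377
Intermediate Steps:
r(p, y) = -8 (r(p, y) = (3 + 5)*(-1) = 8*(-1) = -8)
B(m) = m**2
v(E) = -21 + E (v(E) = (E - 13) - 8 = (-13 + E) - 8 = -21 + E)
v(-155) - B(q) = (-21 - 155) - 1*(-101)**2 = -176 - 1*10201 = -176 - 10201 = -10377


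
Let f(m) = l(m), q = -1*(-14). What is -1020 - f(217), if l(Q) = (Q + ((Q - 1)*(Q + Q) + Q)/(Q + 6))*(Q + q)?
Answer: -33110772/223 ≈ -1.4848e+5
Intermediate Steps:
q = 14
l(Q) = (14 + Q)*(Q + (Q + 2*Q*(-1 + Q))/(6 + Q)) (l(Q) = (Q + ((Q - 1)*(Q + Q) + Q)/(Q + 6))*(Q + 14) = (Q + ((-1 + Q)*(2*Q) + Q)/(6 + Q))*(14 + Q) = (Q + (2*Q*(-1 + Q) + Q)/(6 + Q))*(14 + Q) = (Q + (Q + 2*Q*(-1 + Q))/(6 + Q))*(14 + Q) = (14 + Q)*(Q + (Q + 2*Q*(-1 + Q))/(6 + Q)))
f(m) = m*(70 + 3*m² + 47*m)/(6 + m)
-1020 - f(217) = -1020 - 217*(70 + 3*217² + 47*217)/(6 + 217) = -1020 - 217*(70 + 3*47089 + 10199)/223 = -1020 - 217*(70 + 141267 + 10199)/223 = -1020 - 217*151536/223 = -1020 - 1*32883312/223 = -1020 - 32883312/223 = -33110772/223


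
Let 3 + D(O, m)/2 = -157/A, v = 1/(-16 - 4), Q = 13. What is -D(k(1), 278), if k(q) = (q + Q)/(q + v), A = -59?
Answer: 40/59 ≈ 0.67797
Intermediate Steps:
v = -1/20 (v = 1/(-20) = -1/20 ≈ -0.050000)
k(q) = (13 + q)/(-1/20 + q) (k(q) = (q + 13)/(q - 1/20) = (13 + q)/(-1/20 + q))
D(O, m) = -40/59 (D(O, m) = -6 + 2*(-157/(-59)) = -6 + 2*(-157*(-1/59)) = -6 + 2*(157/59) = -6 + 314/59 = -40/59)
-D(k(1), 278) = -1*(-40/59) = 40/59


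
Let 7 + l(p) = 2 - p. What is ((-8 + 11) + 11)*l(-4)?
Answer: -14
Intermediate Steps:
l(p) = -5 - p (l(p) = -7 + (2 - p) = -5 - p)
((-8 + 11) + 11)*l(-4) = ((-8 + 11) + 11)*(-5 - 1*(-4)) = (3 + 11)*(-5 + 4) = 14*(-1) = -14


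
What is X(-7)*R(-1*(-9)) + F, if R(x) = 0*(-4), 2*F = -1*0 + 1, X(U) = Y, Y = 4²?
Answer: ½ ≈ 0.50000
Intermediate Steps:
Y = 16
X(U) = 16
F = ½ (F = (-1*0 + 1)/2 = (0 + 1)/2 = (½)*1 = ½ ≈ 0.50000)
R(x) = 0
X(-7)*R(-1*(-9)) + F = 16*0 + ½ = 0 + ½ = ½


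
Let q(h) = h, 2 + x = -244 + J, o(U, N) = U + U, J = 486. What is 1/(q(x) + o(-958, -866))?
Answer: -1/1676 ≈ -0.00059666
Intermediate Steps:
o(U, N) = 2*U
x = 240 (x = -2 + (-244 + 486) = -2 + 242 = 240)
1/(q(x) + o(-958, -866)) = 1/(240 + 2*(-958)) = 1/(240 - 1916) = 1/(-1676) = -1/1676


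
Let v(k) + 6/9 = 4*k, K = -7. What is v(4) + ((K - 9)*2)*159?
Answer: -15218/3 ≈ -5072.7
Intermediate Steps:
v(k) = -⅔ + 4*k
v(4) + ((K - 9)*2)*159 = (-⅔ + 4*4) + ((-7 - 9)*2)*159 = (-⅔ + 16) - 16*2*159 = 46/3 - 32*159 = 46/3 - 5088 = -15218/3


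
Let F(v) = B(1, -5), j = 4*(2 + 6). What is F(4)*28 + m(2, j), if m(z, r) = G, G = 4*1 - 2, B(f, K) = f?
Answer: 30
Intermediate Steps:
G = 2 (G = 4 - 2 = 2)
j = 32 (j = 4*8 = 32)
m(z, r) = 2
F(v) = 1
F(4)*28 + m(2, j) = 1*28 + 2 = 28 + 2 = 30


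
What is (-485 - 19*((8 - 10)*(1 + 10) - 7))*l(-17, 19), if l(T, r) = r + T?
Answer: 132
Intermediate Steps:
l(T, r) = T + r
(-485 - 19*((8 - 10)*(1 + 10) - 7))*l(-17, 19) = (-485 - 19*((8 - 10)*(1 + 10) - 7))*(-17 + 19) = (-485 - 19*(-2*11 - 7))*2 = (-485 - 19*(-22 - 7))*2 = (-485 - 19*(-29))*2 = (-485 + 551)*2 = 66*2 = 132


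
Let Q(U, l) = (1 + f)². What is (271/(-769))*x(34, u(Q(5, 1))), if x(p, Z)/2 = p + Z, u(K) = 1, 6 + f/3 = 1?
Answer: -18970/769 ≈ -24.668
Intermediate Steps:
f = -15 (f = -18 + 3*1 = -18 + 3 = -15)
Q(U, l) = 196 (Q(U, l) = (1 - 15)² = (-14)² = 196)
x(p, Z) = 2*Z + 2*p (x(p, Z) = 2*(p + Z) = 2*(Z + p) = 2*Z + 2*p)
(271/(-769))*x(34, u(Q(5, 1))) = (271/(-769))*(2*1 + 2*34) = (271*(-1/769))*(2 + 68) = -271/769*70 = -18970/769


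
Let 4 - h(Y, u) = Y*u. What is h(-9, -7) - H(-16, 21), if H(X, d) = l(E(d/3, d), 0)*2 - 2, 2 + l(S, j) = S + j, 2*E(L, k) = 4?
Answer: -57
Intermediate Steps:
E(L, k) = 2 (E(L, k) = (½)*4 = 2)
h(Y, u) = 4 - Y*u
l(S, j) = -2 + S + j (l(S, j) = -2 + (S + j) = -2 + S + j)
H(X, d) = -2 (H(X, d) = (-2 + 2 + 0)*2 - 2 = 0*2 - 2 = 0 - 2 = -2)
h(-9, -7) - H(-16, 21) = (4 - 1*(-9)*(-7)) - 1*(-2) = (4 - 63) + 2 = -59 + 2 = -57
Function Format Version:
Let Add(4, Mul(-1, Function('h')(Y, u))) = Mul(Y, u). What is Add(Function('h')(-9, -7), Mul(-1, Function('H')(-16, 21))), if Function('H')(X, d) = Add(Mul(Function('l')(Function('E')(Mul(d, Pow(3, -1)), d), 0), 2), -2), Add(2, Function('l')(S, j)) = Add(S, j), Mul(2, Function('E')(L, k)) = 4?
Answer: -57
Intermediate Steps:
Function('E')(L, k) = 2 (Function('E')(L, k) = Mul(Rational(1, 2), 4) = 2)
Function('h')(Y, u) = Add(4, Mul(-1, Y, u)) (Function('h')(Y, u) = Add(4, Mul(-1, Mul(Y, u))) = Add(4, Mul(-1, Y, u)))
Function('l')(S, j) = Add(-2, S, j) (Function('l')(S, j) = Add(-2, Add(S, j)) = Add(-2, S, j))
Function('H')(X, d) = -2 (Function('H')(X, d) = Add(Mul(Add(-2, 2, 0), 2), -2) = Add(Mul(0, 2), -2) = Add(0, -2) = -2)
Add(Function('h')(-9, -7), Mul(-1, Function('H')(-16, 21))) = Add(Add(4, Mul(-1, -9, -7)), Mul(-1, -2)) = Add(Add(4, -63), 2) = Add(-59, 2) = -57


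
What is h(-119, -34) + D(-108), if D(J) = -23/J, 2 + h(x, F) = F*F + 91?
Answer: 134483/108 ≈ 1245.2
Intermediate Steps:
h(x, F) = 89 + F² (h(x, F) = -2 + (F*F + 91) = -2 + (F² + 91) = -2 + (91 + F²) = 89 + F²)
h(-119, -34) + D(-108) = (89 + (-34)²) - 23/(-108) = (89 + 1156) - 23*(-1/108) = 1245 + 23/108 = 134483/108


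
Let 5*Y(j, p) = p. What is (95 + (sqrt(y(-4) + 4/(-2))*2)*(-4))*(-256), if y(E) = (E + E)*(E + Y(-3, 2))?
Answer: -24320 + 2048*sqrt(670)/5 ≈ -13718.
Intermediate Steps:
Y(j, p) = p/5
y(E) = 2*E*(2/5 + E) (y(E) = (E + E)*(E + (1/5)*2) = (2*E)*(E + 2/5) = (2*E)*(2/5 + E) = 2*E*(2/5 + E))
(95 + (sqrt(y(-4) + 4/(-2))*2)*(-4))*(-256) = (95 + (sqrt((2/5)*(-4)*(2 + 5*(-4)) + 4/(-2))*2)*(-4))*(-256) = (95 + (sqrt((2/5)*(-4)*(2 - 20) + 4*(-1/2))*2)*(-4))*(-256) = (95 + (sqrt((2/5)*(-4)*(-18) - 2)*2)*(-4))*(-256) = (95 + (sqrt(144/5 - 2)*2)*(-4))*(-256) = (95 + (sqrt(134/5)*2)*(-4))*(-256) = (95 + ((sqrt(670)/5)*2)*(-4))*(-256) = (95 + (2*sqrt(670)/5)*(-4))*(-256) = (95 - 8*sqrt(670)/5)*(-256) = -24320 + 2048*sqrt(670)/5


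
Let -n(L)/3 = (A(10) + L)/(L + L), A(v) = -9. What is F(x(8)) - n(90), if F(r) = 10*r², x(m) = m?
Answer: 12827/20 ≈ 641.35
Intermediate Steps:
n(L) = -3*(-9 + L)/(2*L) (n(L) = -3*(-9 + L)/(L + L) = -3*(-9 + L)/(2*L))
F(x(8)) - n(90) = 10*8² - 3*(9 - 1*90)/(2*90) = 10*64 - 3*(9 - 90)/(2*90) = 640 - 3*(-81)/(2*90) = 640 - 1*(-27/20) = 640 + 27/20 = 12827/20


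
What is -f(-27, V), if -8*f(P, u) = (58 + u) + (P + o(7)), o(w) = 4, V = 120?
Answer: 155/8 ≈ 19.375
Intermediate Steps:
f(P, u) = -31/4 - P/8 - u/8 (f(P, u) = -((58 + u) + (P + 4))/8 = -((58 + u) + (4 + P))/8 = -(62 + P + u)/8 = -31/4 - P/8 - u/8)
-f(-27, V) = -(-31/4 - ⅛*(-27) - ⅛*120) = -(-31/4 + 27/8 - 15) = -1*(-155/8) = 155/8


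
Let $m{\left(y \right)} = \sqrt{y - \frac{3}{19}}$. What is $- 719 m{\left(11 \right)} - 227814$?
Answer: $-227814 - \frac{719 \sqrt{3914}}{19} \approx -2.3018 \cdot 10^{5}$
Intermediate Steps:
$m{\left(y \right)} = \sqrt{- \frac{3}{19} + y}$ ($m{\left(y \right)} = \sqrt{y - \frac{3}{19}} = \sqrt{- \frac{3}{19} + y}$)
$- 719 m{\left(11 \right)} - 227814 = - 719 \frac{\sqrt{-57 + 361 \cdot 11}}{19} - 227814 = - 719 \frac{\sqrt{-57 + 3971}}{19} - 227814 = - 719 \frac{\sqrt{3914}}{19} - 227814 = - \frac{719 \sqrt{3914}}{19} - 227814 = -227814 - \frac{719 \sqrt{3914}}{19}$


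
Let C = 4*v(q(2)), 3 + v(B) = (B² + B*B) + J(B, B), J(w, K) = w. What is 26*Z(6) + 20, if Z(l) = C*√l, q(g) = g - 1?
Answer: 20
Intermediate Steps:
q(g) = -1 + g
v(B) = -3 + B + 2*B² (v(B) = -3 + ((B² + B*B) + B) = -3 + ((B² + B²) + B) = -3 + (2*B² + B) = -3 + (B + 2*B²) = -3 + B + 2*B²)
C = 0 (C = 4*(-3 + (-1 + 2) + 2*(-1 + 2)²) = 4*(-3 + 1 + 2*1²) = 4*(-3 + 1 + 2*1) = 4*(-3 + 1 + 2) = 4*0 = 0)
Z(l) = 0 (Z(l) = 0*√l = 0)
26*Z(6) + 20 = 26*0 + 20 = 0 + 20 = 20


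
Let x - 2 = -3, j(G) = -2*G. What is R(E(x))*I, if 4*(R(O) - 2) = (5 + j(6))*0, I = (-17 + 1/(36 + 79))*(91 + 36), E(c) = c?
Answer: -496316/115 ≈ -4315.8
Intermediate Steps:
x = -1 (x = 2 - 3 = -1)
I = -248158/115 (I = (-17 + 1/115)*127 = -1954/115*127 = -248158/115 ≈ -2157.9)
R(O) = 2 (R(O) = 2 + ((5 - 2*6)*0)/4 = 2 + ((5 - 12)*0)/4 = 2 + (-7*0)/4 = 2 + (¼)*0 = 2 + 0 = 2)
R(E(x))*I = 2*(-248158/115) = -496316/115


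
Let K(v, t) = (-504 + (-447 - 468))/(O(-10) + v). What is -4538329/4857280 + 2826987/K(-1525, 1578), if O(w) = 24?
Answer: 159774621322221/53430080 ≈ 2.9903e+6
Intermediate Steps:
K(v, t) = -1419/(24 + v) (K(v, t) = (-504 + (-447 - 468))/(24 + v) = (-504 - 915)/(24 + v) = -1419/(24 + v))
-4538329/4857280 + 2826987/K(-1525, 1578) = -4538329/4857280 + 2826987/((-1419/(24 - 1525))) = -4538329*1/4857280 + 2826987/((-1419/(-1501))) = -4538329/4857280 + 2826987/((-1419*(-1/1501))) = -4538329/4857280 + 2826987/(1419/1501) = -4538329/4857280 + 2826987*(1501/1419) = -4538329/4857280 + 1414435829/473 = 159774621322221/53430080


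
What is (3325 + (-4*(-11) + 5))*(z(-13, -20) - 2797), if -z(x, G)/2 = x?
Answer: -9349354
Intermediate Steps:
z(x, G) = -2*x
(3325 + (-4*(-11) + 5))*(z(-13, -20) - 2797) = (3325 + (-4*(-11) + 5))*(-2*(-13) - 2797) = (3325 + (44 + 5))*(26 - 2797) = (3325 + 49)*(-2771) = 3374*(-2771) = -9349354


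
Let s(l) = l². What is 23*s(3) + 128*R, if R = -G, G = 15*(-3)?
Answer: 5967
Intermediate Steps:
G = -45
R = 45 (R = -1*(-45) = 45)
23*s(3) + 128*R = 23*3² + 128*45 = 23*9 + 5760 = 207 + 5760 = 5967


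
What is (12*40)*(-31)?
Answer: -14880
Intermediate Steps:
(12*40)*(-31) = 480*(-31) = -14880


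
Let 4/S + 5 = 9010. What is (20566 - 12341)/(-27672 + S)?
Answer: -74066125/249186356 ≈ -0.29723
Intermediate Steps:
S = 4/9005 (S = 4/(-5 + 9010) = 4/9005 ≈ 0.00044420)
(20566 - 12341)/(-27672 + S) = (20566 - 12341)/(-27672 + 4/9005) = 8225/(-249186356/9005) = 8225*(-9005/249186356) = -74066125/249186356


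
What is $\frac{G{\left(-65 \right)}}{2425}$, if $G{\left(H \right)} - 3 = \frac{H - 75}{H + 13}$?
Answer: $\frac{74}{31525} \approx 0.0023473$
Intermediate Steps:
$G{\left(H \right)} = 3 + \frac{-75 + H}{13 + H}$ ($G{\left(H \right)} = 3 + \frac{H - 75}{H + 13} = 3 + \frac{-75 + H}{13 + H}$)
$\frac{G{\left(-65 \right)}}{2425} = \frac{4 \frac{1}{13 - 65} \left(-9 - 65\right)}{2425} = 4 \frac{1}{-52} \left(-74\right) \frac{1}{2425} = 4 \left(- \frac{1}{52}\right) \left(-74\right) \frac{1}{2425} = \frac{74}{13} \cdot \frac{1}{2425} = \frac{74}{31525}$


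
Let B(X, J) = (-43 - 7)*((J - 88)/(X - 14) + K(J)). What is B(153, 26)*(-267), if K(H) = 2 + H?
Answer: 51130500/139 ≈ 3.6785e+5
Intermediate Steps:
B(X, J) = -100 - 50*J - 50*(-88 + J)/(-14 + X) (B(X, J) = (-43 - 7)*((J - 88)/(X - 14) + (2 + J)) = -50*((-88 + J)/(-14 + X) + (2 + J)) = -50*(2 + J + (-88 + J)/(-14 + X)) = -100 - 50*J - 50*(-88 + J)/(-14 + X))
B(153, 26)*(-267) = (50*(116 + 13*26 - 1*153*(2 + 26))/(-14 + 153))*(-267) = (50*(116 + 338 - 1*153*28)/139)*(-267) = (50*(1/139)*(116 + 338 - 4284))*(-267) = (50*(1/139)*(-3830))*(-267) = -191500/139*(-267) = 51130500/139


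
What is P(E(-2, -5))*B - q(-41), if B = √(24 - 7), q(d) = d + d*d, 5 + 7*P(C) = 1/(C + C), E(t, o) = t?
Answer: -1640 - 3*√17/4 ≈ -1643.1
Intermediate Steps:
P(C) = -5/7 + 1/(14*C) (P(C) = -5/7 + 1/(7*(C + C)) = -5/7 + 1/(7*((2*C))) = -5/7 + (1/(2*C))/7 = -5/7 + 1/(14*C))
q(d) = d + d²
B = √17 ≈ 4.1231
P(E(-2, -5))*B - q(-41) = ((1/14)*(1 - 10*(-2))/(-2))*√17 - (-41)*(1 - 41) = ((1/14)*(-½)*(1 + 20))*√17 - (-41)*(-40) = ((1/14)*(-½)*21)*√17 - 1*1640 = -3*√17/4 - 1640 = -1640 - 3*√17/4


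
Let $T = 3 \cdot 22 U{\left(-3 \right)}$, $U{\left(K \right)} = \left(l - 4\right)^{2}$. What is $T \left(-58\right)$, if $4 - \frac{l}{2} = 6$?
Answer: $-244992$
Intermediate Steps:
$l = -4$ ($l = 8 - 12 = -4$)
$U{\left(K \right)} = 64$ ($U{\left(K \right)} = \left(-4 - 4\right)^{2} = \left(-8\right)^{2} = 64$)
$T = 4224$ ($T = 3 \cdot 22 \cdot 64 = 3 \cdot 1408 = 4224$)
$T \left(-58\right) = 4224 \left(-58\right) = -244992$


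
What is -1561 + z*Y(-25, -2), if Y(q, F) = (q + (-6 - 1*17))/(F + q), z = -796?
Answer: -26785/9 ≈ -2976.1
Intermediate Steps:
Y(q, F) = (-23 + q)/(F + q) (Y(q, F) = (q + (-6 - 17))/(F + q) = (q - 23)/(F + q) = (-23 + q)/(F + q))
-1561 + z*Y(-25, -2) = -1561 - 796*(-23 - 25)/(-2 - 25) = -1561 - 796*(-48)/(-27) = -1561 - (-796)*(-48)/27 = -1561 - 796*16/9 = -1561 - 12736/9 = -26785/9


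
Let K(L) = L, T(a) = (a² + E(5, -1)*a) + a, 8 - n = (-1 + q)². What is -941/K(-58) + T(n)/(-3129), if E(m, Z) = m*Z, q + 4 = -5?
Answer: 810711/60494 ≈ 13.402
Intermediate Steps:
q = -9 (q = -4 - 5 = -9)
E(m, Z) = Z*m
n = -92 (n = 8 - (-1 - 9)² = 8 - 1*(-10)² = 8 - 1*100 = 8 - 100 = -92)
T(a) = a² - 4*a (T(a) = (a² + (-1*5)*a) + a = (a² - 5*a) + a = a² - 4*a)
-941/K(-58) + T(n)/(-3129) = -941/(-58) - 92*(-4 - 92)/(-3129) = -941*(-1/58) - 92*(-96)*(-1/3129) = 941/58 + 8832*(-1/3129) = 941/58 - 2944/1043 = 810711/60494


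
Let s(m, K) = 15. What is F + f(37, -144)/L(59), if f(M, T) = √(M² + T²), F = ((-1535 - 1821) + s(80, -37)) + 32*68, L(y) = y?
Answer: -1165 + √22105/59 ≈ -1162.5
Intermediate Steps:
F = -1165 (F = ((-1535 - 1821) + 15) + 32*68 = (-3356 + 15) + 2176 = -3341 + 2176 = -1165)
F + f(37, -144)/L(59) = -1165 + √(37² + (-144)²)/59 = -1165 + √(1369 + 20736)*(1/59) = -1165 + √22105*(1/59) = -1165 + √22105/59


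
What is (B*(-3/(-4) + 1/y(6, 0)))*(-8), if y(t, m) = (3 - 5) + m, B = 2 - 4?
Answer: 4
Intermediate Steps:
B = -2
y(t, m) = -2 + m
(B*(-3/(-4) + 1/y(6, 0)))*(-8) = -2*(-3/(-4) + 1/(-2 + 0))*(-8) = -2*(-3*(-¼) + 1/(-2))*(-8) = -2*(¾ + 1*(-½))*(-8) = -2*(¾ - ½)*(-8) = -2*¼*(-8) = -½*(-8) = 4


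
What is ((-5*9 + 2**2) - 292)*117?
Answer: -38961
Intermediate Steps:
((-5*9 + 2**2) - 292)*117 = ((-45 + 4) - 292)*117 = (-41 - 292)*117 = -333*117 = -38961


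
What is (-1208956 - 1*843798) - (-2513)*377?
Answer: -1105353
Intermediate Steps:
(-1208956 - 1*843798) - (-2513)*377 = (-1208956 - 843798) - 1*(-947401) = -2052754 + 947401 = -1105353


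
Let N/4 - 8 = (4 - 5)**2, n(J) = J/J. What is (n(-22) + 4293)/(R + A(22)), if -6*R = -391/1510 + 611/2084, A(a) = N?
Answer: 13512530960/113268279 ≈ 119.30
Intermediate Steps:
n(J) = 1
N = 36 (N = 32 + 4*(4 - 5)**2 = 32 + 4*(-1)**2 = 32 + 4*1 = 32 + 4 = 36)
A(a) = 36
R = -17961/3146840 (R = -(-391/1510 + 611/2084)/6 = -1/6*53883/1573420 = -17961/3146840 ≈ -0.0057076)
(n(-22) + 4293)/(R + A(22)) = (1 + 4293)/(-17961/3146840 + 36) = 4294/(113268279/3146840) = 4294*(3146840/113268279) = 13512530960/113268279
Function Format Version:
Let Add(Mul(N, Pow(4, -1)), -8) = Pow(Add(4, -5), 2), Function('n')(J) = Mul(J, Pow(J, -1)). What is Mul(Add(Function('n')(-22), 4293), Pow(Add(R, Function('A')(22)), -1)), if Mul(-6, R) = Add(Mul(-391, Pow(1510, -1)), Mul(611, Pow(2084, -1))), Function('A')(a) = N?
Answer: Rational(13512530960, 113268279) ≈ 119.30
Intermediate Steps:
Function('n')(J) = 1
N = 36 (N = Add(32, Mul(4, Pow(Add(4, -5), 2))) = Add(32, Mul(4, Pow(-1, 2))) = Add(32, Mul(4, 1)) = Add(32, 4) = 36)
Function('A')(a) = 36
R = Rational(-17961, 3146840) (R = Mul(Rational(-1, 6), Add(Mul(-391, Pow(1510, -1)), Mul(611, Pow(2084, -1)))) = Mul(Rational(-1, 6), Add(Mul(-391, Rational(1, 1510)), Mul(611, Rational(1, 2084)))) = Mul(Rational(-1, 6), Add(Rational(-391, 1510), Rational(611, 2084))) = Mul(Rational(-1, 6), Rational(53883, 1573420)) = Rational(-17961, 3146840) ≈ -0.0057076)
Mul(Add(Function('n')(-22), 4293), Pow(Add(R, Function('A')(22)), -1)) = Mul(Add(1, 4293), Pow(Add(Rational(-17961, 3146840), 36), -1)) = Mul(4294, Pow(Rational(113268279, 3146840), -1)) = Mul(4294, Rational(3146840, 113268279)) = Rational(13512530960, 113268279)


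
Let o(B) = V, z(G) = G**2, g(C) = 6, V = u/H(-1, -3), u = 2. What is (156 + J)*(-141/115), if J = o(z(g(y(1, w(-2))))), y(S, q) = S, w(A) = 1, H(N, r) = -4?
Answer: -43851/230 ≈ -190.66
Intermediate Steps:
V = -1/2 (V = 2/(-4) = 2*(-1/4) = -1/2 ≈ -0.50000)
o(B) = -1/2
J = -1/2 ≈ -0.50000
(156 + J)*(-141/115) = (156 - 1/2)*(-141/115) = 311*(-141*1/115)/2 = (311/2)*(-141/115) = -43851/230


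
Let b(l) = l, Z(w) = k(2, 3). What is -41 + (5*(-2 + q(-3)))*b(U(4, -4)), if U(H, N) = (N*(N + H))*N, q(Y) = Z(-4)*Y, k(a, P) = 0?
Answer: -41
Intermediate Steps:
Z(w) = 0
q(Y) = 0 (q(Y) = 0*Y = 0)
U(H, N) = N**2*(H + N) (U(H, N) = (N*(H + N))*N = N**2*(H + N))
-41 + (5*(-2 + q(-3)))*b(U(4, -4)) = -41 + (5*(-2 + 0))*((-4)**2*(4 - 4)) = -41 + (5*(-2))*(16*0) = -41 - 10*0 = -41 + 0 = -41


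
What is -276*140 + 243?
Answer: -38397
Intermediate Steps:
-276*140 + 243 = -38640 + 243 = -38397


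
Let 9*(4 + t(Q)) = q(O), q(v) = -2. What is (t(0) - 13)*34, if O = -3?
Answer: -5270/9 ≈ -585.56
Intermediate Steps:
t(Q) = -38/9 (t(Q) = -4 + (⅑)*(-2) = -4 - 2/9 = -38/9)
(t(0) - 13)*34 = (-38/9 - 13)*34 = -155/9*34 = -5270/9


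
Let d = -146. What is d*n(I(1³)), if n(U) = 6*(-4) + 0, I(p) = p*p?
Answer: 3504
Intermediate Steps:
I(p) = p²
n(U) = -24 (n(U) = -24 + 0 = -24)
d*n(I(1³)) = -146*(-24) = 3504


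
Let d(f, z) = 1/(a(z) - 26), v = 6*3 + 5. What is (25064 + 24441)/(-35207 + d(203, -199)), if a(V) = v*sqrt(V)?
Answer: -184657415102775/131324788583768 + 1138615*I*sqrt(199)/131324788583768 ≈ -1.4061 + 1.2231e-7*I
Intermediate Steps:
v = 23 (v = 18 + 5 = 23)
a(V) = 23*sqrt(V)
d(f, z) = 1/(-26 + 23*sqrt(z)) (d(f, z) = 1/(23*sqrt(z) - 26) = 1/(-26 + 23*sqrt(z)))
(25064 + 24441)/(-35207 + d(203, -199)) = (25064 + 24441)/(-35207 + 1/(-26 + 23*sqrt(-199))) = 49505/(-35207 + 1/(-26 + 23*(I*sqrt(199)))) = 49505/(-35207 + 1/(-26 + 23*I*sqrt(199)))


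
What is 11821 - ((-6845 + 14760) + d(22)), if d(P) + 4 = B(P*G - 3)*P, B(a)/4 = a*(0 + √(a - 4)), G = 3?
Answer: 3910 - 5544*√59 ≈ -38674.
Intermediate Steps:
B(a) = 4*a*√(-4 + a) (B(a) = 4*(a*(0 + √(a - 4))) = 4*(a*(0 + √(-4 + a))) = 4*(a*√(-4 + a)) = 4*a*√(-4 + a))
d(P) = -4 + 4*P*√(-7 + 3*P)*(-3 + 3*P) (d(P) = -4 + (4*(P*3 - 3)*√(-4 + (P*3 - 3)))*P = -4 + (4*(3*P - 3)*√(-4 + (3*P - 3)))*P = -4 + (4*(-3 + 3*P)*√(-4 + (-3 + 3*P)))*P = -4 + (4*(-3 + 3*P)*√(-7 + 3*P))*P = -4 + (4*√(-7 + 3*P)*(-3 + 3*P))*P = -4 + 4*P*√(-7 + 3*P)*(-3 + 3*P))
11821 - ((-6845 + 14760) + d(22)) = 11821 - ((-6845 + 14760) + (-4 + 12*22*√(-7 + 3*22)*(-1 + 22))) = 11821 - (7915 + (-4 + 12*22*√(-7 + 66)*21)) = 11821 - (7915 + (-4 + 12*22*√59*21)) = 11821 - (7915 + (-4 + 5544*√59)) = 11821 - (7911 + 5544*√59) = 11821 + (-7911 - 5544*√59) = 3910 - 5544*√59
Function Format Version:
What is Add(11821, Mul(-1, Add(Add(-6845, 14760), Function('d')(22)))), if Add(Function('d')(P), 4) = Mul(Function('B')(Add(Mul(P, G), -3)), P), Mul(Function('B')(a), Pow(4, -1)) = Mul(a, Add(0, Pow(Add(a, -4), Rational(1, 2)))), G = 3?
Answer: Add(3910, Mul(-5544, Pow(59, Rational(1, 2)))) ≈ -38674.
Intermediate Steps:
Function('B')(a) = Mul(4, a, Pow(Add(-4, a), Rational(1, 2))) (Function('B')(a) = Mul(4, Mul(a, Add(0, Pow(Add(a, -4), Rational(1, 2))))) = Mul(4, Mul(a, Add(0, Pow(Add(-4, a), Rational(1, 2))))) = Mul(4, Mul(a, Pow(Add(-4, a), Rational(1, 2)))) = Mul(4, a, Pow(Add(-4, a), Rational(1, 2))))
Function('d')(P) = Add(-4, Mul(4, P, Pow(Add(-7, Mul(3, P)), Rational(1, 2)), Add(-3, Mul(3, P)))) (Function('d')(P) = Add(-4, Mul(Mul(4, Add(Mul(P, 3), -3), Pow(Add(-4, Add(Mul(P, 3), -3)), Rational(1, 2))), P)) = Add(-4, Mul(Mul(4, Add(Mul(3, P), -3), Pow(Add(-4, Add(Mul(3, P), -3)), Rational(1, 2))), P)) = Add(-4, Mul(Mul(4, Add(-3, Mul(3, P)), Pow(Add(-4, Add(-3, Mul(3, P))), Rational(1, 2))), P)) = Add(-4, Mul(Mul(4, Add(-3, Mul(3, P)), Pow(Add(-7, Mul(3, P)), Rational(1, 2))), P)) = Add(-4, Mul(Mul(4, Pow(Add(-7, Mul(3, P)), Rational(1, 2)), Add(-3, Mul(3, P))), P)) = Add(-4, Mul(4, P, Pow(Add(-7, Mul(3, P)), Rational(1, 2)), Add(-3, Mul(3, P)))))
Add(11821, Mul(-1, Add(Add(-6845, 14760), Function('d')(22)))) = Add(11821, Mul(-1, Add(Add(-6845, 14760), Add(-4, Mul(12, 22, Pow(Add(-7, Mul(3, 22)), Rational(1, 2)), Add(-1, 22)))))) = Add(11821, Mul(-1, Add(7915, Add(-4, Mul(12, 22, Pow(Add(-7, 66), Rational(1, 2)), 21))))) = Add(11821, Mul(-1, Add(7915, Add(-4, Mul(12, 22, Pow(59, Rational(1, 2)), 21))))) = Add(11821, Mul(-1, Add(7915, Add(-4, Mul(5544, Pow(59, Rational(1, 2))))))) = Add(11821, Mul(-1, Add(7911, Mul(5544, Pow(59, Rational(1, 2)))))) = Add(11821, Add(-7911, Mul(-5544, Pow(59, Rational(1, 2))))) = Add(3910, Mul(-5544, Pow(59, Rational(1, 2))))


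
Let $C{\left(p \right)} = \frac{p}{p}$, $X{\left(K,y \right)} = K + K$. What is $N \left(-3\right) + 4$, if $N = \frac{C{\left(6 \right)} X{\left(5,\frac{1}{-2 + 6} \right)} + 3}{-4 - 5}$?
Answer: $\frac{25}{3} \approx 8.3333$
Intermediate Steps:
$X{\left(K,y \right)} = 2 K$
$C{\left(p \right)} = 1$
$N = - \frac{13}{9}$ ($N = \frac{1 \cdot 2 \cdot 5 + 3}{-4 - 5} = \frac{1 \cdot 10 + 3}{-9} = \left(10 + 3\right) \left(- \frac{1}{9}\right) = 13 \left(- \frac{1}{9}\right) = - \frac{13}{9} \approx -1.4444$)
$N \left(-3\right) + 4 = \left(- \frac{13}{9}\right) \left(-3\right) + 4 = \frac{13}{3} + 4 = \frac{25}{3}$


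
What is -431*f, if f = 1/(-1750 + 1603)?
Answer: 431/147 ≈ 2.9320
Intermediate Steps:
f = -1/147 (f = 1/(-147) = -1/147 ≈ -0.0068027)
-431*f = -431*(-1/147) = 431/147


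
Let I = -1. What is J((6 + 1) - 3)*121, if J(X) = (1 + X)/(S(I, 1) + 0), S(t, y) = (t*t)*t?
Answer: -605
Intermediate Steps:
S(t, y) = t³ (S(t, y) = t²*t = t³)
J(X) = -1 - X (J(X) = (1 + X)/((-1)³ + 0) = (1 + X)/(-1 + 0) = (1 + X)/(-1) = (1 + X)*(-1) = -1 - X)
J((6 + 1) - 3)*121 = (-1 - ((6 + 1) - 3))*121 = (-1 - (7 - 3))*121 = (-1 - 1*4)*121 = (-1 - 4)*121 = -5*121 = -605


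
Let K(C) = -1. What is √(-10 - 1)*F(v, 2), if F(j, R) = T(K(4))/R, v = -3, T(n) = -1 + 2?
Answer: I*√11/2 ≈ 1.6583*I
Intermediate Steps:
T(n) = 1
F(j, R) = 1/R
√(-10 - 1)*F(v, 2) = √(-10 - 1)/2 = √(-11)*(½) = (I*√11)*(½) = I*√11/2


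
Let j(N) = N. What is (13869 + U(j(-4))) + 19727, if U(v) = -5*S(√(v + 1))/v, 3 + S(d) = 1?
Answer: 67187/2 ≈ 33594.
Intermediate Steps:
S(d) = -2 (S(d) = -3 + 1 = -2)
U(v) = 10/v (U(v) = -(-10)/v = 10/v)
(13869 + U(j(-4))) + 19727 = (13869 + 10/(-4)) + 19727 = (13869 + 10*(-¼)) + 19727 = (13869 - 5/2) + 19727 = 27733/2 + 19727 = 67187/2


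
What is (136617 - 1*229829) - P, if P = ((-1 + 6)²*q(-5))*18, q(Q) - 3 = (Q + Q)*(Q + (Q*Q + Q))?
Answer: -27062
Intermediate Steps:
q(Q) = 3 + 2*Q*(Q² + 2*Q) (q(Q) = 3 + (Q + Q)*(Q + (Q*Q + Q)) = 3 + (2*Q)*(Q + (Q² + Q)) = 3 + (2*Q)*(Q + (Q + Q²)) = 3 + (2*Q)*(Q² + 2*Q) = 3 + 2*Q*(Q² + 2*Q))
P = -66150 (P = ((-1 + 6)²*(3 + 2*(-5)³ + 4*(-5)²))*18 = (5²*(3 + 2*(-125) + 4*25))*18 = (25*(3 - 250 + 100))*18 = (25*(-147))*18 = -3675*18 = -66150)
(136617 - 1*229829) - P = (136617 - 1*229829) - 1*(-66150) = (136617 - 229829) + 66150 = -93212 + 66150 = -27062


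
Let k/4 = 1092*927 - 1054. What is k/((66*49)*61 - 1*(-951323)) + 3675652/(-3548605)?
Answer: 10131980476356/4075917057185 ≈ 2.4858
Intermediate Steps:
k = 4044920 (k = 4*(1092*927 - 1054) = 4*(1012284 - 1054) = 4*1011230 = 4044920)
k/((66*49)*61 - 1*(-951323)) + 3675652/(-3548605) = 4044920/((66*49)*61 - 1*(-951323)) + 3675652/(-3548605) = 4044920/(3234*61 + 951323) + 3675652*(-1/3548605) = 4044920/(197274 + 951323) - 3675652/3548605 = 4044920/1148597 - 3675652/3548605 = 10131980476356/4075917057185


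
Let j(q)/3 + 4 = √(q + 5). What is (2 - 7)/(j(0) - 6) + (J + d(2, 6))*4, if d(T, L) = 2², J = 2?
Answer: 754/31 + 5*√5/93 ≈ 24.443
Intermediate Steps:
j(q) = -12 + 3*√(5 + q) (j(q) = -12 + 3*√(q + 5) = -12 + 3*√(5 + q))
d(T, L) = 4
(2 - 7)/(j(0) - 6) + (J + d(2, 6))*4 = (2 - 7)/((-12 + 3*√(5 + 0)) - 6) + (2 + 4)*4 = -5/((-12 + 3*√5) - 6) + 6*4 = -5/(-18 + 3*√5) + 24 = 24 - 5/(-18 + 3*√5)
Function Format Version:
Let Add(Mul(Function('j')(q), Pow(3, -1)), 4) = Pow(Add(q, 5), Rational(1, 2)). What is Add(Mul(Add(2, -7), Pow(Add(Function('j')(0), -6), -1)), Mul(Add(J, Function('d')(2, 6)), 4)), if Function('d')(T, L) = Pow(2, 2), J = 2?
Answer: Add(Rational(754, 31), Mul(Rational(5, 93), Pow(5, Rational(1, 2)))) ≈ 24.443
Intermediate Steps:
Function('j')(q) = Add(-12, Mul(3, Pow(Add(5, q), Rational(1, 2)))) (Function('j')(q) = Add(-12, Mul(3, Pow(Add(q, 5), Rational(1, 2)))) = Add(-12, Mul(3, Pow(Add(5, q), Rational(1, 2)))))
Function('d')(T, L) = 4
Add(Mul(Add(2, -7), Pow(Add(Function('j')(0), -6), -1)), Mul(Add(J, Function('d')(2, 6)), 4)) = Add(Mul(Add(2, -7), Pow(Add(Add(-12, Mul(3, Pow(Add(5, 0), Rational(1, 2)))), -6), -1)), Mul(Add(2, 4), 4)) = Add(Mul(-5, Pow(Add(Add(-12, Mul(3, Pow(5, Rational(1, 2)))), -6), -1)), Mul(6, 4)) = Add(Mul(-5, Pow(Add(-18, Mul(3, Pow(5, Rational(1, 2)))), -1)), 24) = Add(24, Mul(-5, Pow(Add(-18, Mul(3, Pow(5, Rational(1, 2)))), -1)))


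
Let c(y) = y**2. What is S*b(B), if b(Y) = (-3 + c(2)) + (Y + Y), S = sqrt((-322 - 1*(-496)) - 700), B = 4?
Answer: 9*I*sqrt(526) ≈ 206.41*I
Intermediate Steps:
S = I*sqrt(526) (S = sqrt((-322 + 496) - 700) = sqrt(174 - 700) = sqrt(-526) = I*sqrt(526) ≈ 22.935*I)
b(Y) = 1 + 2*Y (b(Y) = (-3 + 2**2) + (Y + Y) = (-3 + 4) + 2*Y = 1 + 2*Y)
S*b(B) = (I*sqrt(526))*(1 + 2*4) = (I*sqrt(526))*(1 + 8) = (I*sqrt(526))*9 = 9*I*sqrt(526)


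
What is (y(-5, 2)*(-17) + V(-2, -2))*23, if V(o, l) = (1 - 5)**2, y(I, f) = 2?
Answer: -414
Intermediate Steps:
V(o, l) = 16 (V(o, l) = (-4)**2 = 16)
(y(-5, 2)*(-17) + V(-2, -2))*23 = (2*(-17) + 16)*23 = (-34 + 16)*23 = -18*23 = -414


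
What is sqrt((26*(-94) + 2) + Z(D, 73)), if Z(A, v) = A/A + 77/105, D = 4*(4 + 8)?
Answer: 2*I*sqrt(137265)/15 ≈ 49.399*I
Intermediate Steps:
D = 48 (D = 4*12 = 48)
Z(A, v) = 26/15 (Z(A, v) = 1 + 77*(1/105) = 1 + 11/15 = 26/15)
sqrt((26*(-94) + 2) + Z(D, 73)) = sqrt((26*(-94) + 2) + 26/15) = sqrt((-2444 + 2) + 26/15) = sqrt(-2442 + 26/15) = sqrt(-36604/15) = 2*I*sqrt(137265)/15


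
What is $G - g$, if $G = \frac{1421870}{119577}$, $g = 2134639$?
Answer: $- \frac{255252305833}{119577} \approx -2.1346 \cdot 10^{6}$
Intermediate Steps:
$G = \frac{1421870}{119577}$ ($G = 1421870 \cdot \frac{1}{119577} = \frac{1421870}{119577} \approx 11.891$)
$G - g = \frac{1421870}{119577} - 2134639 = - \frac{255252305833}{119577}$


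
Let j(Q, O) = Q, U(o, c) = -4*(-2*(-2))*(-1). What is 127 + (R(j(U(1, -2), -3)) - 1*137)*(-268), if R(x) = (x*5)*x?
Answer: -306197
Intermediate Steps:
U(o, c) = 16 (U(o, c) = -16*(-1) = -4*(-4) = 16)
R(x) = 5*x² (R(x) = (5*x)*x = 5*x²)
127 + (R(j(U(1, -2), -3)) - 1*137)*(-268) = 127 + (5*16² - 1*137)*(-268) = 127 + (5*256 - 137)*(-268) = 127 + (1280 - 137)*(-268) = 127 + 1143*(-268) = 127 - 306324 = -306197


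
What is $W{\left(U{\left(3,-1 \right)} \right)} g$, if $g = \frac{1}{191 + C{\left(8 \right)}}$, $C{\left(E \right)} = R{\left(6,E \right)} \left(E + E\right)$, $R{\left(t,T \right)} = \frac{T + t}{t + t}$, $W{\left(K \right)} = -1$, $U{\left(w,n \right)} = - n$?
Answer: $- \frac{3}{629} \approx -0.0047695$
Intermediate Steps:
$R{\left(t,T \right)} = \frac{T + t}{2 t}$
$C{\left(E \right)} = 2 E \left(\frac{1}{2} + \frac{E}{12}\right)$ ($C{\left(E \right)} = \frac{E + 6}{2 \cdot 6} \left(E + E\right) = \frac{1}{2} \cdot \frac{1}{6} \left(6 + E\right) 2 E = \left(\frac{1}{2} + \frac{E}{12}\right) 2 E = 2 E \left(\frac{1}{2} + \frac{E}{12}\right)$)
$g = \frac{3}{629}$ ($g = \frac{1}{191 + \frac{1}{6} \cdot 8 \left(6 + 8\right)} = \frac{1}{191 + \frac{1}{6} \cdot 8 \cdot 14} = \frac{1}{191 + \frac{56}{3}} = \frac{1}{\frac{629}{3}} = \frac{3}{629} \approx 0.0047695$)
$W{\left(U{\left(3,-1 \right)} \right)} g = \left(-1\right) \frac{3}{629} = - \frac{3}{629}$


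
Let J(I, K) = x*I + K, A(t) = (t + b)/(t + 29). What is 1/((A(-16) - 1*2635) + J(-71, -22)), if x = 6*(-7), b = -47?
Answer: 13/4162 ≈ 0.0031235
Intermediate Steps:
x = -42
A(t) = (-47 + t)/(29 + t) (A(t) = (t - 47)/(t + 29) = (-47 + t)/(29 + t))
J(I, K) = K - 42*I (J(I, K) = -42*I + K = K - 42*I)
1/((A(-16) - 1*2635) + J(-71, -22)) = 1/(((-47 - 16)/(29 - 16) - 1*2635) + (-22 - 42*(-71))) = 1/((-63/13 - 2635) + (-22 + 2982)) = 1/(((1/13)*(-63) - 2635) + 2960) = 1/((-63/13 - 2635) + 2960) = 1/(-34318/13 + 2960) = 1/(4162/13) = 13/4162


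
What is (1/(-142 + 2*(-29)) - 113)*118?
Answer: -1333459/100 ≈ -13335.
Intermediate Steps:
(1/(-142 + 2*(-29)) - 113)*118 = (1/(-142 - 58) - 113)*118 = (1/(-200) - 113)*118 = (-1/200 - 113)*118 = -22601/200*118 = -1333459/100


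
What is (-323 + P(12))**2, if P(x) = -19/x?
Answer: 15171025/144 ≈ 1.0535e+5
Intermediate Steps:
(-323 + P(12))**2 = (-323 - 19/12)**2 = (-3895/12)**2 = 15171025/144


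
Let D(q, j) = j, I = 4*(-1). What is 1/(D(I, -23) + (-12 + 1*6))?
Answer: -1/29 ≈ -0.034483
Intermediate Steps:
I = -4
1/(D(I, -23) + (-12 + 1*6)) = 1/(-23 + (-12 + 1*6)) = 1/(-23 + (-12 + 6)) = 1/(-23 - 6) = 1/(-29) = -1/29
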